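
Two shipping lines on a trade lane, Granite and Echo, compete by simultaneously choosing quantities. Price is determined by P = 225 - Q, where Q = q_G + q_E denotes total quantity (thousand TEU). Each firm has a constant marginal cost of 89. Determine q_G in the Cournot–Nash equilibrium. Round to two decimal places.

Each firm earns π_i = (225 - Q)q_i - 89q_i.
First-order condition (treating rivals' output as given): 136 - 2q_i - q_j = 0.
With identical firms every q_j equals q_i, so q_j = q_i and 136 = 3q_i, giving q_i = 136/3.

45.33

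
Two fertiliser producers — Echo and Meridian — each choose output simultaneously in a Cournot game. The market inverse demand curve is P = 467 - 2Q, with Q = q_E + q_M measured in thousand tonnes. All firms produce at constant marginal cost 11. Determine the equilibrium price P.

163

A representative firm's profit is π_i = q_i(467 - 2Q) - 11q_i.
First-order condition (treating rivals' output as given): 456 - 4q_i - 2q_j = 0.
By symmetry each firm produces the same amount; substituting q_j = q_i yields q_i = 456/6 = 76.
Total output Q = 152, so price P = 467 - 2·152 = 163.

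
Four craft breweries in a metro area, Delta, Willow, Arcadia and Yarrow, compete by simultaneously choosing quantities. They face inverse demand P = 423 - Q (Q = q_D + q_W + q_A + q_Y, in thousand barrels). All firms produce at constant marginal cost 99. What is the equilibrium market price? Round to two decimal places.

A representative firm's profit is π_i = q_i(423 - Q) - 99q_i.
Setting ∂π_i/∂q_i = 0 with rivals' quantities fixed: 324 - 2q_i - Σ_{j≠i} q_j = 0.
By symmetry each firm produces the same amount; substituting Σ_{j≠i} q_j = 3q_i yields q_i = 324/5.
Total output Q = 1296/5, so price P = 423 - 1296/5 = 819/5.

163.80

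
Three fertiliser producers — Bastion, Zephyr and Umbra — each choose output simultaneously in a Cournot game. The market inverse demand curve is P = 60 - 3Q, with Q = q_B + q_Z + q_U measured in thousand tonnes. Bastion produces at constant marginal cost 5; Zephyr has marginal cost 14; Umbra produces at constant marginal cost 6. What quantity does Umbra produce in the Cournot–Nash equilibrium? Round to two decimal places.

Bastion's profit: π_B = (60 - 3Q)q_B - (5q_B). Setting ∂π_B/∂q_B = 0: 55 - 6q_B - 3(q_Z + q_U) = 0.
Zephyr's profit: π_Z = (60 - 3Q)q_Z - (14q_Z). Setting ∂π_Z/∂q_Z = 0: 46 - 6q_Z - 3(q_B + q_U) = 0.
Umbra's first-order condition: 54 - 6q_U - 3(q_B + q_Z) = 0.
Adding the 3 first-order conditions: 155 − 12Q = 0, so Q = 155/12.
Back-substituting: q_B = (55 − 155/4)/3 = 65/12, q_Z = (46 − 155/4)/3 = 29/12, q_U = (54 − 155/4)/3 = 61/12.

5.08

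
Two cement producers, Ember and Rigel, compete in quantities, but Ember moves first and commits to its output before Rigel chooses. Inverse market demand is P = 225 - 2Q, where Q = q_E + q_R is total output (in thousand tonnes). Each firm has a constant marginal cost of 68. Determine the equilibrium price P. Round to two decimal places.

107.25

The follower Rigel best-responds to any q_E: π_R = (225 - 2Q)q_R - 68q_R.
Setting the follower's marginal profit to zero, 157 - 2q_E - 4q_R = 0, i.e. q_R = (157 - 2q_E)/4.
Ember substitutes q_R(q_E) into its own profit: π_E = q_E(225 - 2q_E - (157 - 2q_E)/2) - 68q_E = (293/2 - q_E)q_E - 68q_E.
Leader FOC: 157/2 - 2q_E = 0, so q_E = 157/4.
Then q_R = (157 - 2·(157/4))/4 = 157/8.
Total output Q = 471/8, so price P = 225 - 2·(471/8) = 429/4.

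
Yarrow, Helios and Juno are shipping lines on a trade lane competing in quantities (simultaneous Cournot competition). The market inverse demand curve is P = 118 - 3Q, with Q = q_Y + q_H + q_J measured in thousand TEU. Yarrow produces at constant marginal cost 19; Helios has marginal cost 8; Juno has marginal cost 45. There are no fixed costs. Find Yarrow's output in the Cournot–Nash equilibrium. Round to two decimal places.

9.50

Yarrow's profit: π_Y = (118 - 3Q)q_Y - (19q_Y). Setting ∂π_Y/∂q_Y = 0: 99 - 6q_Y - 3(q_H + q_J) = 0.
Helios's first-order condition: 110 - 6q_H - 3(q_Y + q_J) = 0.
Juno's profit: π_J = (118 - 3Q)q_J - (45q_J). Setting ∂π_J/∂q_J = 0: 73 - 6q_J - 3(q_Y + q_H) = 0.
Summing all 3 equations gives 282 − 12Q = 0, hence Q = 47/2.
Back-substituting: q_Y = (99 − 141/2)/3 = 19/2, q_H = (110 − 141/2)/3 = 79/6, q_J = (73 − 141/2)/3 = 5/6.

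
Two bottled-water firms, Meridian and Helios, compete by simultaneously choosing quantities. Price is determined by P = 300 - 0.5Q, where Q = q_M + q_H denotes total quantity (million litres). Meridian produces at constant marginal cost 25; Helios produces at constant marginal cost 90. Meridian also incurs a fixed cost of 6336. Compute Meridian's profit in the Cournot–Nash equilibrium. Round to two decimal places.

Meridian's profit: π_M = (300 - 0.5Q)q_M - (25q_M). Setting ∂π_M/∂q_M = 0: 275 - q_M - (1/2)(q_H) = 0.
Helios's profit: π_H = (300 - 0.5Q)q_H - (90q_H). Setting ∂π_H/∂q_H = 0: 210 - q_H - (1/2)(q_M) = 0.
Rearranging gives the reaction functions q_M = (275 - (1/2)q_H) and q_H = (210 - (1/2)q_M).
Solving the pair: q_M = 680/3, q_H = 290/3.
Price P = 300 - (1/2)·(970/3) = 415/3.
Meridian's profit: (415/3 - 25)·(680/3) - 6336 = 19352.8889.

19352.89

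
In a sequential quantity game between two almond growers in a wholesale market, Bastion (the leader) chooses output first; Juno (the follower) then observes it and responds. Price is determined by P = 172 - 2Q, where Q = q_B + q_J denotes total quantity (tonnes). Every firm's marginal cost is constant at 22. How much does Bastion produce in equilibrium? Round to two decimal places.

37.50

Solve by backward induction. Given q_B, the follower Juno maximises π_J = (172 - 2q_B - 2q_J)q_J - 22q_J.
Setting the follower's marginal profit to zero, 150 - 2q_B - 4q_J = 0, i.e. q_J = (150 - 2q_B)/4.
Bastion substitutes q_J(q_B) into its own profit: π_B = q_B(172 - 2q_B - (150 - 2q_B)/2) - 22q_B = (97 - q_B)q_B - 22q_B.
The leader's first-order condition 75 - 2q_B = 0 yields q_B = 75/2.
Then q_J = (150 - 2·(75/2))/4 = 75/4.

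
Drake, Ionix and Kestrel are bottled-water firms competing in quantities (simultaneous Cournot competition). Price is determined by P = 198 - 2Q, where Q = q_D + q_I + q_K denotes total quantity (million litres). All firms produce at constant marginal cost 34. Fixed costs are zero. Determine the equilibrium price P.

Each firm earns π_i = (198 - 2Q)q_i - 34q_i.
Setting ∂π_i/∂q_i = 0 with rivals' quantities fixed: 164 - 4q_i - 2·Σ_{j≠i} q_j = 0.
By symmetry each firm produces the same amount; substituting Σ_{j≠i} q_j = 2q_i yields q_i = 164/8 = 41/2.
Total output Q = 123/2, so price P = 198 - 2·(123/2) = 75.

75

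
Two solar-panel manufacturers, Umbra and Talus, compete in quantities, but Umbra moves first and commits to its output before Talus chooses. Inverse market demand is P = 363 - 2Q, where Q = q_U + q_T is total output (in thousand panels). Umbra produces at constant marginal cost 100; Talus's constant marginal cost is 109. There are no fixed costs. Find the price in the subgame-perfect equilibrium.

Solve by backward induction. Given q_U, the follower Talus maximises π_T = (363 - 2q_U - 2q_T)q_T - 109q_T.
∂π_T/∂q_T = 254 - 2q_U - 4q_T = 0 gives the reaction function q_T = (254 - 2q_U)/4.
The leader anticipates this reaction. Substituting into P = 363 - 2Q gives P = 236 - q_U, so π_U = (236 - q_U)q_U - 100q_U.
The leader's first-order condition 136 - 2q_U = 0 yields q_U = 68.
Then q_T = (254 - 2·68)/4 = 59/2.
Total output Q = 195/2, so price P = 363 - 2·(195/2) = 168.

168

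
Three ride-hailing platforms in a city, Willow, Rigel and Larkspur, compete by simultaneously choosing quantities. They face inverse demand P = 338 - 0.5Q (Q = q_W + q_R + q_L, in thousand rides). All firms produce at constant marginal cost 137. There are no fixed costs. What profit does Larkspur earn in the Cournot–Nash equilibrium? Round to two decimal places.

5050.13

A representative firm's profit is π_i = q_i(338 - 0.5Q) - 137q_i.
First-order condition (treating rivals' output as given): 201 - q_i - (1/2)·Σ_{j≠i} q_j = 0.
With identical firms every q_j equals q_i, so Σ_{j≠i} q_j = 2q_i and 201 = 2q_i, giving q_i = 201/2.
Price P = 338 - (1/2)·(603/2) = 749/4.
Larkspur's profit: (749/4 - 137)·(201/2) = 5050.1250.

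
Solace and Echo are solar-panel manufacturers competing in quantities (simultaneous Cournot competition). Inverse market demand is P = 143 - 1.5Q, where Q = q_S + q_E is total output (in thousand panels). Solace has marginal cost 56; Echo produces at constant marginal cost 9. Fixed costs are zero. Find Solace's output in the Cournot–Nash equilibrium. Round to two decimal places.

8.89

Solace's profit: π_S = (143 - 1.5Q)q_S - (56q_S). Setting ∂π_S/∂q_S = 0: 87 - 3q_S - (3/2)(q_E) = 0.
Echo's first-order condition: 134 - 3q_E - (3/2)(q_S) = 0.
Best responses: q_S = (87 - (3/2)q_E)/3, q_E = (134 - (3/2)q_S)/3.
Solving the pair: q_S = 80/9, q_E = 362/9.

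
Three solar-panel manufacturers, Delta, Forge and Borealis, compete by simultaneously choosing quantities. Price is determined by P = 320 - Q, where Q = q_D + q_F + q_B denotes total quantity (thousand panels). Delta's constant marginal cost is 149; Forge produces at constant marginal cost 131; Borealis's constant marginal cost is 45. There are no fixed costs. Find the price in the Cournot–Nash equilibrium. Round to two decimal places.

Delta's profit: π_D = (320 - Q)q_D - (149q_D). Setting ∂π_D/∂q_D = 0: 171 - 2q_D - (q_F + q_B) = 0.
Forge's profit: π_F = (320 - Q)q_F - (131q_F). Setting ∂π_F/∂q_F = 0: 189 - 2q_F - (q_D + q_B) = 0.
Borealis's profit: π_B = (320 - Q)q_B - (45q_B). Setting ∂π_B/∂q_B = 0: 275 - 2q_B - (q_D + q_F) = 0.
Adding the 3 first-order conditions: 635 − 4Q = 0, so Q = 635/4.
Back-substituting: q_D = (171 − 635/4) = 49/4, q_F = (189 − 635/4) = 121/4, q_B = (275 − 635/4) = 465/4.
Total output Q = 635/4, so price P = 320 - 635/4 = 645/4.

161.25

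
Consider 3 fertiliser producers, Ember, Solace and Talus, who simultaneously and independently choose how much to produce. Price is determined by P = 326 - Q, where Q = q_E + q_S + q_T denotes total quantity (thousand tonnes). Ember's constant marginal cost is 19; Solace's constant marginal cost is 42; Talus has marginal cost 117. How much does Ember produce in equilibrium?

Ember's profit: π_E = (326 - Q)q_E - (19q_E). Setting ∂π_E/∂q_E = 0: 307 - 2q_E - (q_S + q_T) = 0.
Solace's profit: π_S = (326 - Q)q_S - (42q_S). Setting ∂π_S/∂q_S = 0: 284 - 2q_S - (q_E + q_T) = 0.
Talus's profit: π_T = (326 - Q)q_T - (117q_T). Setting ∂π_T/∂q_T = 0: 209 - 2q_T - (q_E + q_S) = 0.
Adding the 3 conditions: 800 − 2Q − 2Q = 0, i.e. Q = 200.
Back-substituting: q_E = (307 − 200) = 107, q_S = (284 − 200) = 84, q_T = (209 − 200) = 9.

107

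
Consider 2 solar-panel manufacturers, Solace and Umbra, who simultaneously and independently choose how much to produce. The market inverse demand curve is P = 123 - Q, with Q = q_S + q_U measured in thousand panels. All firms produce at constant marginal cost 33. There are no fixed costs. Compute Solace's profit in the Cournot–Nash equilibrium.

A representative firm's profit is π_i = q_i(123 - Q) - 33q_i.
Setting ∂π_i/∂q_i = 0 with rivals' quantities fixed: 90 - 2q_i - q_j = 0.
With identical firms every q_j equals q_i, so q_j = q_i and 90 = 3q_i, giving q_i = 30.
Price P = 123 - 60 = 63.
Solace's profit: (63 - 33)·30 = 900.

900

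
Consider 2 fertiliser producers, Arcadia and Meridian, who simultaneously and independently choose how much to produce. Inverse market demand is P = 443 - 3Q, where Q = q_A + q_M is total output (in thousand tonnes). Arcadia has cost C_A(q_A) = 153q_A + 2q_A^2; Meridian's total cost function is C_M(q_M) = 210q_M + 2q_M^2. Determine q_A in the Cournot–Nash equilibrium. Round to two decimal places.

24.19

Arcadia's profit: π_A = (443 - 3Q)q_A - (153q_A + 2q_A²). Setting ∂π_A/∂q_A = 0: 290 - 10q_A - 3(q_M) = 0.
Meridian's first-order condition: 233 - 10q_M - 3(q_A) = 0.
So q_A = (290 - 3q_M)/10 and q_M = (233 - 3q_A)/10.
Substituting one into the other gives q_A = 24.1868 and q_M = 1460/91.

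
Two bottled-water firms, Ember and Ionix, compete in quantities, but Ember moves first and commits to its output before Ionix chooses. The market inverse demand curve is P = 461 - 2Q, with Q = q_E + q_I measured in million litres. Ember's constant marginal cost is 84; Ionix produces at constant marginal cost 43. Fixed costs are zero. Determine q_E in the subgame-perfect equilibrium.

The follower Ionix best-responds to any q_E: π_I = (461 - 2Q)q_I - 43q_I.
Setting the follower's marginal profit to zero, 418 - 2q_E - 4q_I = 0, i.e. q_I = (418 - 2q_E)/4.
Ember substitutes q_I(q_E) into its own profit: π_E = q_E(461 - 2q_E - (418 - 2q_E)/2) - 84q_E = (252 - q_E)q_E - 84q_E.
Leader FOC: 168 - 2q_E = 0, so q_E = 84.
Then q_I = (418 - 2·84)/4 = 125/2.

84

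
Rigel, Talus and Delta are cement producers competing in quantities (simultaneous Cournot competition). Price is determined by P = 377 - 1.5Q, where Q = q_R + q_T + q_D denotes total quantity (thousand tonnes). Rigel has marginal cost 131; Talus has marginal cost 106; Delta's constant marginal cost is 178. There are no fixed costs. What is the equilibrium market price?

Rigel's profit: π_R = (377 - 1.5Q)q_R - (131q_R). Setting ∂π_R/∂q_R = 0: 246 - 3q_R - (3/2)(q_T + q_D) = 0.
Talus's profit: π_T = (377 - 1.5Q)q_T - (106q_T). Setting ∂π_T/∂q_T = 0: 271 - 3q_T - (3/2)(q_R + q_D) = 0.
Delta's first-order condition: 199 - 3q_D - (3/2)(q_R + q_T) = 0.
Adding the 3 first-order conditions: 716 − 6Q = 0, so Q = 358/3.
Back-substituting: q_R = (246 − 179)/(3/2) = 134/3, q_T = (271 − 179)/(3/2) = 184/3, q_D = (199 − 179)/(3/2) = 40/3.
Total output Q = 358/3, so price P = 377 - (3/2)·(358/3) = 198.

198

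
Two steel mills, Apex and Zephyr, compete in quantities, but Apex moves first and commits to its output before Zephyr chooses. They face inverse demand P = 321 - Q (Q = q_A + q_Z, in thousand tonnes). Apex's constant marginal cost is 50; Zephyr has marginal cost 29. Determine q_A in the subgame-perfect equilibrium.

125

Solve by backward induction. Given q_A, the follower Zephyr maximises π_Z = (321 - q_A - q_Z)q_Z - 29q_Z.
Follower FOC: 292 - q_A - 2q_Z = 0, so q_Z(q_A) = (292 - q_A)/2.
The leader anticipates this reaction. Substituting into P = 321 - Q gives P = 175 - (1/2)q_A, so π_A = (175 - (1/2)q_A)q_A - 50q_A.
Maximising: ∂π_A/∂q_A = 125 - q_A = 0, giving q_A = 125.
Then q_Z = (292 - 125)/2 = 167/2.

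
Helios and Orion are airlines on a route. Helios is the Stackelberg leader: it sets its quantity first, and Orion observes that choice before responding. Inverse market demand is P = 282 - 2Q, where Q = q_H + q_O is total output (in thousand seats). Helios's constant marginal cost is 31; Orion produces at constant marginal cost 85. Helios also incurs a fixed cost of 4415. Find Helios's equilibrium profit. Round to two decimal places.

1399.06

The follower Orion best-responds to any q_H: π_O = (282 - 2Q)q_O - 85q_O.
∂π_O/∂q_O = 197 - 2q_H - 4q_O = 0 gives the reaction function q_O = (197 - 2q_H)/4.
Helios substitutes q_O(q_H) into its own profit: π_H = q_H(282 - 2q_H - (197 - 2q_H)/2) - 31q_H = (367/2 - q_H)q_H - 31q_H.
Leader FOC: 305/2 - 2q_H = 0, so q_H = 305/4.
Then q_O = (197 - 2·(305/4))/4 = 89/8.
Price P = 282 - 2·(699/8) = 429/4.
Helios's profit: (429/4 - 31)·(305/4) - 4415 = 1399.0625.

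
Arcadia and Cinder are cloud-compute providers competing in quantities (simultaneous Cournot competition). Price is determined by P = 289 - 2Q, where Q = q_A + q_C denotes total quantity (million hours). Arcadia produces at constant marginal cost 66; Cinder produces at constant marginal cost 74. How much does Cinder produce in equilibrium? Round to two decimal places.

Arcadia's profit: π_A = (289 - 2Q)q_A - (66q_A). Setting ∂π_A/∂q_A = 0: 223 - 4q_A - 2(q_C) = 0.
Cinder's profit: π_C = (289 - 2Q)q_C - (74q_C). Setting ∂π_C/∂q_C = 0: 215 - 4q_C - 2(q_A) = 0.
Best responses: q_A = (223 - 2q_C)/4, q_C = (215 - 2q_A)/4.
Solving the pair: q_A = 77/2, q_C = 69/2.

34.50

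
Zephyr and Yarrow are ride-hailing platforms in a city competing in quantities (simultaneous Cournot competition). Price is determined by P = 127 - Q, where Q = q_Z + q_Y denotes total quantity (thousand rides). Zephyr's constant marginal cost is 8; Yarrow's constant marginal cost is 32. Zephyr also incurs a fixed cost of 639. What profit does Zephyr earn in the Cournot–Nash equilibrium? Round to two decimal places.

1633.11

Zephyr's profit: π_Z = (127 - Q)q_Z - (8q_Z). Setting ∂π_Z/∂q_Z = 0: 119 - 2q_Z - (q_Y) = 0.
Yarrow's profit: π_Y = (127 - Q)q_Y - (32q_Y). Setting ∂π_Y/∂q_Y = 0: 95 - 2q_Y - (q_Z) = 0.
Rearranging gives the reaction functions q_Z = (119 - q_Y)/2 and q_Y = (95 - q_Z)/2.
Solving the pair: q_Z = 143/3, q_Y = 71/3.
Price P = 127 - 214/3 = 167/3.
Zephyr's profit: (167/3 - 8)·(143/3) - 639 = 1633.1111.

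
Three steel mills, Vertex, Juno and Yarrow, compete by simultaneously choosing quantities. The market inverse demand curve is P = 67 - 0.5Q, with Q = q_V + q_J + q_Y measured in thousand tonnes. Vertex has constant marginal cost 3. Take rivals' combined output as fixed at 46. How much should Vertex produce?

41

With rivals' combined output fixed at 46, Vertex's profit is π_V = (67 - (1/2)·46 - (1/2)q_V)q_V - (3q_V) = (44 - (1/2)q_V)q_V - (3q_V).
∂π_V/∂q_V = 41 - q_V = 0, so q_V = 41.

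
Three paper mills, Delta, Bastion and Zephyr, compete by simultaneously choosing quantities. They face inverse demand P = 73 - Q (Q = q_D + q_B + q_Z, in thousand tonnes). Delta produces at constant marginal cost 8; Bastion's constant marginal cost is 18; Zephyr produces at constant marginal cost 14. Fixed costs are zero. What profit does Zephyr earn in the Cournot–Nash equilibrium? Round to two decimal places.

203.06

Delta's profit: π_D = (73 - Q)q_D - (8q_D). Setting ∂π_D/∂q_D = 0: 65 - 2q_D - (q_B + q_Z) = 0.
Bastion's first-order condition: 55 - 2q_B - (q_D + q_Z) = 0.
Zephyr's profit: π_Z = (73 - Q)q_Z - (14q_Z). Setting ∂π_Z/∂q_Z = 0: 59 - 2q_Z - (q_D + q_B) = 0.
Adding the 3 conditions: 179 − 2Q − 2Q = 0, i.e. Q = 179/4.
Back-substituting: q_D = (65 − 179/4) = 81/4, q_B = (55 − 179/4) = 41/4, q_Z = (59 − 179/4) = 57/4.
Price P = 73 - 179/4 = 113/4.
Zephyr's profit: (113/4 - 14)·(57/4) = 203.0625.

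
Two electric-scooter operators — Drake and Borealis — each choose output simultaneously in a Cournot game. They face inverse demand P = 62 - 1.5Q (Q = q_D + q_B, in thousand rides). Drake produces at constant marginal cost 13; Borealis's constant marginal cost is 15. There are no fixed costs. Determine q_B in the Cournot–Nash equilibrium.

Drake's profit: π_D = (62 - 1.5Q)q_D - (13q_D). Setting ∂π_D/∂q_D = 0: 49 - 3q_D - (3/2)(q_B) = 0.
Borealis's profit: π_B = (62 - 1.5Q)q_B - (15q_B). Setting ∂π_B/∂q_B = 0: 47 - 3q_B - (3/2)(q_D) = 0.
Best responses: q_D = (49 - (3/2)q_B)/3, q_B = (47 - (3/2)q_D)/3.
Solving the pair: q_D = 34/3, q_B = 10.

10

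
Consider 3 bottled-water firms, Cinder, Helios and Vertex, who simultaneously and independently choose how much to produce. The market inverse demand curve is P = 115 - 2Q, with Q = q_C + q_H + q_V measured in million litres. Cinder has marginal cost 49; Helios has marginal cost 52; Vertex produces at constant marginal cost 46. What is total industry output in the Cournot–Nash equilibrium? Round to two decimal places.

24.75

Cinder's profit: π_C = (115 - 2Q)q_C - (49q_C). Setting ∂π_C/∂q_C = 0: 66 - 4q_C - 2(q_H + q_V) = 0.
Helios's profit: π_H = (115 - 2Q)q_H - (52q_H). Setting ∂π_H/∂q_H = 0: 63 - 4q_H - 2(q_C + q_V) = 0.
Vertex's profit: π_V = (115 - 2Q)q_V - (46q_V). Setting ∂π_V/∂q_V = 0: 69 - 4q_V - 2(q_C + q_H) = 0.
Summing all 3 equations gives 198 − 8Q = 0, hence Q = 99/4.
Back-substituting: q_C = (66 − 99/2)/2 = 33/4, q_H = (63 − 99/2)/2 = 27/4, q_V = (69 − 99/2)/2 = 39/4.
Total output Q = 33/4 + 27/4 + 39/4 = 99/4.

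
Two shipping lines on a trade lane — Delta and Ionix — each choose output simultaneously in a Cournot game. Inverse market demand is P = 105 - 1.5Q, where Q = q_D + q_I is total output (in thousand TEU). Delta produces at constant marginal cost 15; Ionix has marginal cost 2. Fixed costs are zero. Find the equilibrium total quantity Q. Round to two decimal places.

42.89

Delta's profit: π_D = (105 - 1.5Q)q_D - (15q_D). Setting ∂π_D/∂q_D = 0: 90 - 3q_D - (3/2)(q_I) = 0.
Ionix's first-order condition: 103 - 3q_I - (3/2)(q_D) = 0.
Rearranging gives the reaction functions q_D = (90 - (3/2)q_I)/3 and q_I = (103 - (3/2)q_D)/3.
Substituting one into the other gives q_D = 154/9 and q_I = 232/9.
Total output Q = 154/9 + 232/9 = 386/9.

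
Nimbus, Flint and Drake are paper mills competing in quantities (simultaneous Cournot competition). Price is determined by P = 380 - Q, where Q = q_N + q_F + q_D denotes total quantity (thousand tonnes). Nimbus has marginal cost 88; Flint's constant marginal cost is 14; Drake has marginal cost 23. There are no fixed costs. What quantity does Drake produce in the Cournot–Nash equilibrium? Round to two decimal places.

Nimbus's profit: π_N = (380 - Q)q_N - (88q_N). Setting ∂π_N/∂q_N = 0: 292 - 2q_N - (q_F + q_D) = 0.
Flint's first-order condition: 366 - 2q_F - (q_N + q_D) = 0.
Drake's profit: π_D = (380 - Q)q_D - (23q_D). Setting ∂π_D/∂q_D = 0: 357 - 2q_D - (q_N + q_F) = 0.
Summing all 3 equations gives 1015 − 4Q = 0, hence Q = 1015/4.
Back-substituting: q_N = (292 − 1015/4) = 153/4, q_F = (366 − 1015/4) = 449/4, q_D = (357 − 1015/4) = 413/4.

103.25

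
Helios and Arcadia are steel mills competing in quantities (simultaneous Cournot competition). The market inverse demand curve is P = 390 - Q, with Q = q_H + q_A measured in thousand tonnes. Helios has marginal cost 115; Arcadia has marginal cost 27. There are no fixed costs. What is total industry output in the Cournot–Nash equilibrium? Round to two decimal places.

Helios's profit: π_H = (390 - Q)q_H - (115q_H). Setting ∂π_H/∂q_H = 0: 275 - 2q_H - (q_A) = 0.
Arcadia's first-order condition: 363 - 2q_A - (q_H) = 0.
Best responses: q_H = (275 - q_A)/2, q_A = (363 - q_H)/2.
Solving the pair: q_H = 187/3, q_A = 451/3.
Total output Q = 187/3 + 451/3 = 638/3.

212.67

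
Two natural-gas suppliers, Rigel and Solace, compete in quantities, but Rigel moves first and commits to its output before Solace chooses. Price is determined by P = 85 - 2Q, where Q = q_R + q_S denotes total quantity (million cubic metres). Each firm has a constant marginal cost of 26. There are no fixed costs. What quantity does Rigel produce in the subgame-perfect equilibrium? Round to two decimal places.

14.75

The follower Solace best-responds to any q_R: π_S = (85 - 2Q)q_S - 26q_S.
Setting the follower's marginal profit to zero, 59 - 2q_R - 4q_S = 0, i.e. q_S = (59 - 2q_R)/4.
Rigel substitutes q_S(q_R) into its own profit: π_R = q_R(85 - 2q_R - (59 - 2q_R)/2) - 26q_R = (111/2 - q_R)q_R - 26q_R.
The leader's first-order condition 59/2 - 2q_R = 0 yields q_R = 59/4.
Then q_S = (59 - 2·(59/4))/4 = 59/8.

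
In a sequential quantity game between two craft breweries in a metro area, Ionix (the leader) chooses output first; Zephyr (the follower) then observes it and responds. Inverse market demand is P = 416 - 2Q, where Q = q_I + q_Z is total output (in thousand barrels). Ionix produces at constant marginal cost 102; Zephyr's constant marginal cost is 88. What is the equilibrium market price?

The follower Zephyr best-responds to any q_I: π_Z = (416 - 2Q)q_Z - 88q_Z.
∂π_Z/∂q_Z = 328 - 2q_I - 4q_Z = 0 gives the reaction function q_Z = (328 - 2q_I)/4.
Ionix substitutes q_Z(q_I) into its own profit: π_I = q_I(416 - 2q_I - (328 - 2q_I)/2) - 102q_I = (252 - q_I)q_I - 102q_I.
Leader FOC: 150 - 2q_I = 0, so q_I = 75.
Then q_Z = (328 - 2·75)/4 = 89/2.
Total output Q = 239/2, so price P = 416 - 2·(239/2) = 177.

177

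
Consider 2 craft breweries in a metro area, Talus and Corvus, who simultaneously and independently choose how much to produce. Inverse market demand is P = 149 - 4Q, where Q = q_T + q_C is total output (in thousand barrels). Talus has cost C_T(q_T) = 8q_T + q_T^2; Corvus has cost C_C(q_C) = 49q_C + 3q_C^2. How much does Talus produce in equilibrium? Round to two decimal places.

12.69

Talus's profit: π_T = (149 - 4Q)q_T - (8q_T + q_T²). Setting ∂π_T/∂q_T = 0: 141 - 10q_T - 4(q_C) = 0.
Corvus's profit: π_C = (149 - 4Q)q_C - (49q_C + 3q_C²). Setting ∂π_C/∂q_C = 0: 100 - 14q_C - 4(q_T) = 0.
Rearranging gives the reaction functions q_T = (141 - 4q_C)/10 and q_C = (100 - 4q_T)/14.
Solving the pair: q_T = 787/62, q_C = 109/31.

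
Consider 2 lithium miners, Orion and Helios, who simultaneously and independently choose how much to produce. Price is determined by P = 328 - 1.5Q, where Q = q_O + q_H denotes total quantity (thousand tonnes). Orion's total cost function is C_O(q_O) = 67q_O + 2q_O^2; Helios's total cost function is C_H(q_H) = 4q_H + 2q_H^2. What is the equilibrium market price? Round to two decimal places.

224.76

Orion's profit: π_O = (328 - 1.5Q)q_O - (67q_O + 2q_O²). Setting ∂π_O/∂q_O = 0: 261 - 7q_O - (3/2)(q_H) = 0.
Helios's profit: π_H = (328 - 1.5Q)q_H - (4q_H + 2q_H²). Setting ∂π_H/∂q_H = 0: 324 - 7q_H - (3/2)(q_O) = 0.
Rearranging gives the reaction functions q_O = (261 - (3/2)q_H)/7 and q_H = (324 - (3/2)q_O)/7.
Substituting one into the other gives q_O = 28.6845 and q_H = 40.1390.
Total output Q = 1170/17, so price P = 328 - (3/2)·(1170/17) = 224.7647.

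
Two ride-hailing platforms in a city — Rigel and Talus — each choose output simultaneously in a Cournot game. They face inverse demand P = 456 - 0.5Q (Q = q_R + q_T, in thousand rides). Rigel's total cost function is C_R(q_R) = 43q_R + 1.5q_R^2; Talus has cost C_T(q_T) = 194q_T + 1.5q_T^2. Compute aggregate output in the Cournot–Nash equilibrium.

150

Rigel's profit: π_R = (456 - 0.5Q)q_R - (43q_R + (3/2)q_R²). Setting ∂π_R/∂q_R = 0: 413 - 4q_R - (1/2)(q_T) = 0.
Talus's first-order condition: 262 - 4q_T - (1/2)(q_R) = 0.
So q_R = (413 - (1/2)q_T)/4 and q_T = (262 - (1/2)q_R)/4.
Substituting one into the other gives q_R = 676/7 and q_T = 374/7.
Total output Q = 676/7 + 374/7 = 150.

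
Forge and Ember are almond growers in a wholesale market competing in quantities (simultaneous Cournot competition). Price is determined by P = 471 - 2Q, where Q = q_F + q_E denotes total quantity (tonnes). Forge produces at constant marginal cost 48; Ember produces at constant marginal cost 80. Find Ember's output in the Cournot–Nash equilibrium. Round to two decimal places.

59.83

Forge's profit: π_F = (471 - 2Q)q_F - (48q_F). Setting ∂π_F/∂q_F = 0: 423 - 4q_F - 2(q_E) = 0.
Ember's first-order condition: 391 - 4q_E - 2(q_F) = 0.
Best responses: q_F = (423 - 2q_E)/4, q_E = (391 - 2q_F)/4.
Substituting one into the other gives q_F = 455/6 and q_E = 359/6.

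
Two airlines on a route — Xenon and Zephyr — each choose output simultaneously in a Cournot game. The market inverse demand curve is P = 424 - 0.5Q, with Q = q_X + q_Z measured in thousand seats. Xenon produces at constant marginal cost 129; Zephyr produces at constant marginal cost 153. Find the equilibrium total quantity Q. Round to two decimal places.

377.33

Xenon's profit: π_X = (424 - 0.5Q)q_X - (129q_X). Setting ∂π_X/∂q_X = 0: 295 - q_X - (1/2)(q_Z) = 0.
Zephyr's profit: π_Z = (424 - 0.5Q)q_Z - (153q_Z). Setting ∂π_Z/∂q_Z = 0: 271 - q_Z - (1/2)(q_X) = 0.
So q_X = (295 - (1/2)q_Z) and q_Z = (271 - (1/2)q_X).
Solving the pair: q_X = 638/3, q_Z = 494/3.
Total output Q = 638/3 + 494/3 = 1132/3.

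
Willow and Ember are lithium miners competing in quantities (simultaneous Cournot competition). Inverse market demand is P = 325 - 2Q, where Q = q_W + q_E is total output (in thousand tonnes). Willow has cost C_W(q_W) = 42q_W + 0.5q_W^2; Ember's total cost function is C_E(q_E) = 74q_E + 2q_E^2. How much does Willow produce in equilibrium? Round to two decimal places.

48.94

Willow's profit: π_W = (325 - 2Q)q_W - (42q_W + (1/2)q_W²). Setting ∂π_W/∂q_W = 0: 283 - 5q_W - 2(q_E) = 0.
Ember's profit: π_E = (325 - 2Q)q_E - (74q_E + 2q_E²). Setting ∂π_E/∂q_E = 0: 251 - 8q_E - 2(q_W) = 0.
Best responses: q_W = (283 - 2q_E)/5, q_E = (251 - 2q_W)/8.
Solving the pair: q_W = 881/18, q_E = 689/36.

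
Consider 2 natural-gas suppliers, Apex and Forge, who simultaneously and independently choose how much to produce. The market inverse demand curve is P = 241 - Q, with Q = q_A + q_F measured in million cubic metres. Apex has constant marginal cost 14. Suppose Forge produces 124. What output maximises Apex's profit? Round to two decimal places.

51.50

With the rival's output fixed at 124, Apex's profit is π_A = (241 - 124 - q_A)q_A - (14q_A) = (117 - q_A)q_A - (14q_A).
∂π_A/∂q_A = 103 - 2q_A = 0, so q_A = 103/2.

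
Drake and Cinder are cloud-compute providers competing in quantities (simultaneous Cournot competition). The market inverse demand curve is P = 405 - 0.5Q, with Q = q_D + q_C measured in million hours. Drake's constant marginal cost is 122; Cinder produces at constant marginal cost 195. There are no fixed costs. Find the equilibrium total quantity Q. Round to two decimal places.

328.67

Drake's profit: π_D = (405 - 0.5Q)q_D - (122q_D). Setting ∂π_D/∂q_D = 0: 283 - q_D - (1/2)(q_C) = 0.
Cinder's first-order condition: 210 - q_C - (1/2)(q_D) = 0.
Rearranging gives the reaction functions q_D = (283 - (1/2)q_C) and q_C = (210 - (1/2)q_D).
Substituting one into the other gives q_D = 712/3 and q_C = 274/3.
Total output Q = 712/3 + 274/3 = 986/3.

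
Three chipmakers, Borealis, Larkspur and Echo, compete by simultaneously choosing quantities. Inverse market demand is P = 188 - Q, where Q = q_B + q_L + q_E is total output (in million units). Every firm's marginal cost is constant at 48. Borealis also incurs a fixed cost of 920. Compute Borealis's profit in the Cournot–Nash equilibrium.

305

A representative firm's profit is π_i = q_i(188 - Q) - 48q_i.
First-order condition (treating rivals' output as given): 140 - 2q_i - Σ_{j≠i} q_j = 0.
By symmetry each firm produces the same amount; substituting Σ_{j≠i} q_j = 2q_i yields q_i = 140/4 = 35.
Price P = 188 - 105 = 83.
Borealis's profit: (83 - 48)·35 - 920 = 305.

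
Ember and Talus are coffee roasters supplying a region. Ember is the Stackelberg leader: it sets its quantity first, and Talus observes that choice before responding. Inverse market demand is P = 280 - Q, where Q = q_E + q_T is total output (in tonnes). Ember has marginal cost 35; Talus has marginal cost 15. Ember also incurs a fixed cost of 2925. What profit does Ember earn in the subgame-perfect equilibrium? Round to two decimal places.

3403.13

The follower Talus best-responds to any q_E: π_T = (280 - Q)q_T - 15q_T.
Setting the follower's marginal profit to zero, 265 - q_E - 2q_T = 0, i.e. q_T = (265 - q_E)/2.
The leader anticipates this reaction. Substituting into P = 280 - Q gives P = 295/2 - (1/2)q_E, so π_E = (295/2 - (1/2)q_E)q_E - 35q_E.
Leader FOC: 225/2 - q_E = 0, so q_E = 225/2.
Then q_T = (265 - 225/2)/2 = 305/4.
Price P = 280 - 755/4 = 365/4.
Ember's profit: (365/4 - 35)·(225/2) - 2925 = 3403.1250.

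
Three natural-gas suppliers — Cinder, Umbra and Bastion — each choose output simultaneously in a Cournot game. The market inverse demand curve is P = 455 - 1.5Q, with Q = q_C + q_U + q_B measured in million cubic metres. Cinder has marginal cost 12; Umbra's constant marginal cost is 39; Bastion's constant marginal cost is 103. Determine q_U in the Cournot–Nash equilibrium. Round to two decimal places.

Cinder's profit: π_C = (455 - 1.5Q)q_C - (12q_C). Setting ∂π_C/∂q_C = 0: 443 - 3q_C - (3/2)(q_U + q_B) = 0.
Umbra's profit: π_U = (455 - 1.5Q)q_U - (39q_U). Setting ∂π_U/∂q_U = 0: 416 - 3q_U - (3/2)(q_C + q_B) = 0.
Bastion's profit: π_B = (455 - 1.5Q)q_B - (103q_B). Setting ∂π_B/∂q_B = 0: 352 - 3q_B - (3/2)(q_C + q_U) = 0.
Adding the 3 first-order conditions: 1211 − 6Q = 0, so Q = 1211/6.
Back-substituting: q_C = (443 − 1211/4)/(3/2) = 187/2, q_U = (416 − 1211/4)/(3/2) = 151/2, q_B = (352 − 1211/4)/(3/2) = 197/6.

75.50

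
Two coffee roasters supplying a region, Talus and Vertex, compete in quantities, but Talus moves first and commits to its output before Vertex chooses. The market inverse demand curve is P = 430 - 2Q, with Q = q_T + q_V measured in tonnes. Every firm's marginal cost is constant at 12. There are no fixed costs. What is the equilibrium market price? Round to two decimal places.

The follower Vertex best-responds to any q_T: π_V = (430 - 2Q)q_V - 12q_V.
∂π_V/∂q_V = 418 - 2q_T - 4q_V = 0 gives the reaction function q_V = (418 - 2q_T)/4.
Talus substitutes q_V(q_T) into its own profit: π_T = q_T(430 - 2q_T - (418 - 2q_T)/2) - 12q_T = (221 - q_T)q_T - 12q_T.
Leader FOC: 209 - 2q_T = 0, so q_T = 209/2.
Then q_V = (418 - 2·(209/2))/4 = 209/4.
Total output Q = 627/4, so price P = 430 - 2·(627/4) = 233/2.

116.50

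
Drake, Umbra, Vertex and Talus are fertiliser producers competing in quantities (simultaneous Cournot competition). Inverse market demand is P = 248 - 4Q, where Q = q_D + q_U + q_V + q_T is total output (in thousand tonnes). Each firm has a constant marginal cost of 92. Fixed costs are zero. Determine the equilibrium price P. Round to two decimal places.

Each firm earns π_i = (248 - 4Q)q_i - 92q_i.
First-order condition (treating rivals' output as given): 156 - 8q_i - 4·Σ_{j≠i} q_j = 0.
By symmetry each firm produces the same amount; substituting Σ_{j≠i} q_j = 3q_i yields q_i = 156/20 = 39/5.
Total output Q = 156/5, so price P = 248 - 4·(156/5) = 616/5.

123.20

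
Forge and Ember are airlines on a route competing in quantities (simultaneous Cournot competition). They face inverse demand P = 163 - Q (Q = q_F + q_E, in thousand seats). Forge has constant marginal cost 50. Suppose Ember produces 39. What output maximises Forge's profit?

37

With the rival's output fixed at 39, Forge's profit is π_F = (163 - 39 - q_F)q_F - (50q_F) = (124 - q_F)q_F - (50q_F).
∂π_F/∂q_F = 74 - 2q_F = 0, so q_F = 37.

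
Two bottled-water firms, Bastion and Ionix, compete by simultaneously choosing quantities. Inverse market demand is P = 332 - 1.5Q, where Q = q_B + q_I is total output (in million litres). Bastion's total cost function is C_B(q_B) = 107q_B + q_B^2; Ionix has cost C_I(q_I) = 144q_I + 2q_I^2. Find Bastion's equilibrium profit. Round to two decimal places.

3896.86

Bastion's profit: π_B = (332 - 1.5Q)q_B - (107q_B + q_B²). Setting ∂π_B/∂q_B = 0: 225 - 5q_B - (3/2)(q_I) = 0.
Ionix's profit: π_I = (332 - 1.5Q)q_I - (144q_I + 2q_I²). Setting ∂π_I/∂q_I = 0: 188 - 7q_I - (3/2)(q_B) = 0.
Rearranging gives the reaction functions q_B = (225 - (3/2)q_I)/5 and q_I = (188 - (3/2)q_B)/7.
Substituting one into the other gives q_B = 39.4809 and q_I = 18.3969.
Price P = 332 - (3/2)·57.8779 = 245.1832.
Bastion's profit: 245.1832·39.4809 - 107·39.4809 - 39.4809² = 3896.8568.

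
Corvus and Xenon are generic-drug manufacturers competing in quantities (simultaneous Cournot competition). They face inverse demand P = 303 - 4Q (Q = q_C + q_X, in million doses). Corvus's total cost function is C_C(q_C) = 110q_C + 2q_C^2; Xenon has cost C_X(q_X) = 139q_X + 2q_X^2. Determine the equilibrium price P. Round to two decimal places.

213.75

Corvus's profit: π_C = (303 - 4Q)q_C - (110q_C + 2q_C²). Setting ∂π_C/∂q_C = 0: 193 - 12q_C - 4(q_X) = 0.
Xenon's profit: π_X = (303 - 4Q)q_X - (139q_X + 2q_X²). Setting ∂π_X/∂q_X = 0: 164 - 12q_X - 4(q_C) = 0.
Rearranging gives the reaction functions q_C = (193 - 4q_X)/12 and q_X = (164 - 4q_C)/12.
Substituting one into the other gives q_C = 415/32 and q_X = 299/32.
Total output Q = 357/16, so price P = 303 - 4·(357/16) = 855/4.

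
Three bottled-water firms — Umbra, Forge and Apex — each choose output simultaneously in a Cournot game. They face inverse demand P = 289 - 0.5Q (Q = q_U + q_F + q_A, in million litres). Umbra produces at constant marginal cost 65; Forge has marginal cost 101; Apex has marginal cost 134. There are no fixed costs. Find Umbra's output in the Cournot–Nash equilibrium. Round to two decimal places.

Umbra's profit: π_U = (289 - 0.5Q)q_U - (65q_U). Setting ∂π_U/∂q_U = 0: 224 - q_U - (1/2)(q_F + q_A) = 0.
Forge's first-order condition: 188 - q_F - (1/2)(q_U + q_A) = 0.
Apex's first-order condition: 155 - q_A - (1/2)(q_U + q_F) = 0.
Adding the 3 first-order conditions: 567 − 2Q = 0, so Q = 567/2.
Back-substituting: q_U = (224 − 567/4)/(1/2) = 329/2, q_F = (188 − 567/4)/(1/2) = 185/2, q_A = (155 − 567/4)/(1/2) = 53/2.

164.50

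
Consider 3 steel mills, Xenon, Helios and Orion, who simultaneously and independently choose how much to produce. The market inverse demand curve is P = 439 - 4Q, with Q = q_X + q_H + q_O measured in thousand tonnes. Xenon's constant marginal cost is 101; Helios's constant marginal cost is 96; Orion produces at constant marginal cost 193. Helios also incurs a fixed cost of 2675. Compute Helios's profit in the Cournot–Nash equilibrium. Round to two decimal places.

Xenon's profit: π_X = (439 - 4Q)q_X - (101q_X). Setting ∂π_X/∂q_X = 0: 338 - 8q_X - 4(q_H + q_O) = 0.
Helios's profit: π_H = (439 - 4Q)q_H - (96q_H). Setting ∂π_H/∂q_H = 0: 343 - 8q_H - 4(q_X + q_O) = 0.
Orion's first-order condition: 246 - 8q_O - 4(q_X + q_H) = 0.
Adding the 3 first-order conditions: 927 − 16Q = 0, so Q = 927/16.
Back-substituting: q_X = (338 − 927/4)/4 = 425/16, q_H = (343 − 927/4)/4 = 445/16, q_O = (246 − 927/4)/4 = 57/16.
Price P = 439 - 4·(927/16) = 829/4.
Helios's profit: (829/4 - 96)·(445/16) - 2675 = 419.1406.

419.14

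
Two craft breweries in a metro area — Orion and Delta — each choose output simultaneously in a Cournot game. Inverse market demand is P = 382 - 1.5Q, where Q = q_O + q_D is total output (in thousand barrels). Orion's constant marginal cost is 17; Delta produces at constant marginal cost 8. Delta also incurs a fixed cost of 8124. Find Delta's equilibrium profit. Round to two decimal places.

2741.85

Orion's profit: π_O = (382 - 1.5Q)q_O - (17q_O). Setting ∂π_O/∂q_O = 0: 365 - 3q_O - (3/2)(q_D) = 0.
Delta's profit: π_D = (382 - 1.5Q)q_D - (8q_D). Setting ∂π_D/∂q_D = 0: 374 - 3q_D - (3/2)(q_O) = 0.
Best responses: q_O = (365 - (3/2)q_D)/3, q_D = (374 - (3/2)q_O)/3.
Substituting one into the other gives q_O = 712/9 and q_D = 766/9.
Price P = 382 - (3/2)·(1478/9) = 407/3.
Delta's profit: (407/3 - 8)·(766/9) - 8124 = 2741.8519.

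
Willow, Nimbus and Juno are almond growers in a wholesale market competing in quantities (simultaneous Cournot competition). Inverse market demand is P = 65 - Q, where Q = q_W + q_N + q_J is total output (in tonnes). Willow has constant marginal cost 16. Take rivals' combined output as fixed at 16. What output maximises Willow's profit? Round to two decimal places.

16.50

With rivals' combined output fixed at 16, Willow's profit is π_W = (65 - 16 - q_W)q_W - (16q_W) = (49 - q_W)q_W - (16q_W).
∂π_W/∂q_W = 33 - 2q_W = 0, so q_W = 33/2.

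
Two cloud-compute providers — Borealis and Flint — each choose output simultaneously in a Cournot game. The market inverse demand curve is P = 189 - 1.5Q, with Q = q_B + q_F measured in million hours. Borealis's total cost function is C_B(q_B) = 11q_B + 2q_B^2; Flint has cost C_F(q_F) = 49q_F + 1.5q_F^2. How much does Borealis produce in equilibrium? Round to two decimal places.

Borealis's profit: π_B = (189 - 1.5Q)q_B - (11q_B + 2q_B²). Setting ∂π_B/∂q_B = 0: 178 - 7q_B - (3/2)(q_F) = 0.
Flint's profit: π_F = (189 - 1.5Q)q_F - (49q_F + (3/2)q_F²). Setting ∂π_F/∂q_F = 0: 140 - 6q_F - (3/2)(q_B) = 0.
So q_B = (178 - (3/2)q_F)/7 and q_F = (140 - (3/2)q_B)/6.
Substituting one into the other gives q_B = 1144/53 and q_F = 17.9371.

21.58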